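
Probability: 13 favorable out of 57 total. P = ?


P = 13/57 = 0.2281

P = 0.2281


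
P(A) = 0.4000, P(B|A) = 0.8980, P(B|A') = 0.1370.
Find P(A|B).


P(B) = P(B|A)*P(A) + P(B|A')*P(A')
= 0.8980*0.4000 + 0.1370*0.6000
= 0.359200 + 0.082200 = 0.441400
P(A|B) = 0.359200/0.441400 = 0.8138

P(A|B) = 0.8138


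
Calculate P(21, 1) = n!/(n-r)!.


P(21,1) = 21!/20!
= 51090942171709440000/2432902008176640000
= 21

P(21,1) = 21


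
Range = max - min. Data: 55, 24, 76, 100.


Max = 100, Min = 24
Range = 100 - 24 = 76

Range = 76


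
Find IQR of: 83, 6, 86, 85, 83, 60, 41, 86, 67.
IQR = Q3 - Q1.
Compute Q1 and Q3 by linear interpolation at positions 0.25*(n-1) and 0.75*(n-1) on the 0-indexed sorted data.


Sorted: 6, 41, 60, 67, 83, 83, 85, 86, 86
Q1 (25th %ile) = 60.0000
Q3 (75th %ile) = 85.0000
IQR = 85.0000 - 60.0000 = 25.0000

IQR = 25.0000


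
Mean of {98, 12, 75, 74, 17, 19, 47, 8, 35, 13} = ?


Sum = 98 + 12 + 75 + 74 + 17 + 19 + 47 + 8 + 35 + 13 = 398
n = 10
Mean = 398/10 = 39.8000

Mean = 39.8000


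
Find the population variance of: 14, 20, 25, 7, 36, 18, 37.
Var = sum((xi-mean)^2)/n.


Mean = 22.4286
Squared deviations: 71.0408, 5.8980, 6.6122, 238.0408, 184.1837, 19.6122, 212.3265
Sum = 737.7143
Variance = 737.7143/7 = 105.3878

Variance = 105.3878


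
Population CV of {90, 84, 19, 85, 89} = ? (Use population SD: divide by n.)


Mean = 73.4000
SD = 27.2954
CV = (27.2954/73.4000)*100 = 37.1872%

CV = 37.1872%


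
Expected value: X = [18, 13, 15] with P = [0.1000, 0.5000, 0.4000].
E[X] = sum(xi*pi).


E[X] = 18*0.1000 + 13*0.5000 + 15*0.4000
= 1.8000 + 6.5000 + 6.0000
= 14.3000

E[X] = 14.3000


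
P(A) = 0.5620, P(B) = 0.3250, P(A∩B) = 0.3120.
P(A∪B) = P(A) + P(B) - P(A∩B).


P(A∪B) = 0.5620 + 0.3250 - 0.3120
= 0.8870 - 0.3120
= 0.5750

P(A∪B) = 0.5750


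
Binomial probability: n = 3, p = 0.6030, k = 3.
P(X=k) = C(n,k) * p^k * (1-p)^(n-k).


C(3,3) = 1
p^3 = 0.219256
(1-p)^0 = 1.000000
P = 1 * 0.219256 * 1.000000 = 0.2193

P(X=3) = 0.2193


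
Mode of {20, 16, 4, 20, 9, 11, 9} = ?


Frequencies: 4:1, 9:2, 11:1, 16:1, 20:2
Max frequency = 2
Mode = 9, 20

Mode = 9, 20


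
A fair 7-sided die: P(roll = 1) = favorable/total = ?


Favorable outcomes (roll = 1): 1
Total outcomes = 7
P = 1/7 = 0.1429

P = 0.1429


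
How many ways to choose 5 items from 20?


C(20,5) = 20!/(5! × 15!)
= 2432902008176640000/(120 × 1307674368000)
= 15504

C(20,5) = 15504


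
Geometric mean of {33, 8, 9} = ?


Product = 33 × 8 × 9 = 2376
GM = 2376^(1/3) = 13.3439

GM = 13.3439


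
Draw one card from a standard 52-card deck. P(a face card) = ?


12 face cards in 52 cards
P = 12/52 = 0.2308

P = 0.2308


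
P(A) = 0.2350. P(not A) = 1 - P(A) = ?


P(not A) = 1 - 0.2350 = 0.7650

P(not A) = 0.7650


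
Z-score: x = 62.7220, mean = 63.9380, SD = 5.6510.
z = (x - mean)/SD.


z = (62.7220 - 63.9380)/5.6510
= -1.2160/5.6510
= -0.2152

z = -0.2152


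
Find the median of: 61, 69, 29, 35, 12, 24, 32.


Sorted: 12, 24, 29, 32, 35, 61, 69
n = 7 (odd)
Middle value = 32

Median = 32


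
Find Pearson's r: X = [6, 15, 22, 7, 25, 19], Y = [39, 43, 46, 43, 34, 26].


Mean X = 15.6667, Mean Y = 38.5000
SD X = 7.156970, SD Y = 6.751543
Cov = -13.833333
r = -13.833333/(7.156970*6.751543) = -0.2863

r = -0.2863


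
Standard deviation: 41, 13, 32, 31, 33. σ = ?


Mean = 30.0000
Variance = 84.8000
SD = sqrt(84.8000) = 9.2087

SD = 9.2087


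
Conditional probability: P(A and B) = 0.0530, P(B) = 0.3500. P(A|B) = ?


P(A|B) = 0.0530/0.3500 = 0.1514

P(A|B) = 0.1514


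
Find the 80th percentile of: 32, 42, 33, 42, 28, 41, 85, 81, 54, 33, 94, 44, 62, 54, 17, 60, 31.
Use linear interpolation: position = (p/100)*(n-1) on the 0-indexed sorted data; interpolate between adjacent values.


Sorted: 17, 28, 31, 32, 33, 33, 41, 42, 42, 44, 54, 54, 60, 62, 81, 85, 94
n = 17
Index = 80/100 * 16 = 12.8000
Lower = data[12] = 60, Upper = data[13] = 62
P80 = 60 + 0.8000*(2) = 61.6000

P80 = 61.6000


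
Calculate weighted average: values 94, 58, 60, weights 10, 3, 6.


Numerator = 94*10 + 58*3 + 60*6 = 1474
Denominator = 10 + 3 + 6 = 19
WM = 1474/19 = 77.5789

WM = 77.5789


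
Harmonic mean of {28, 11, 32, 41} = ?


Sum of reciprocals = 1/28 + 1/11 + 1/32 + 1/41 = 0.182264
HM = 4/0.182264 = 21.9462

HM = 21.9462


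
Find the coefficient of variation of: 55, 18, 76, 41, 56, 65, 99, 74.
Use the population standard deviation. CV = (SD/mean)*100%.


Mean = 60.5000
SD = 22.8090
CV = (22.8090/60.5000)*100 = 37.7008%

CV = 37.7008%


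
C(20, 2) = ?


C(20,2) = 20!/(2! × 18!)
= 2432902008176640000/(2 × 6402373705728000)
= 190

C(20,2) = 190


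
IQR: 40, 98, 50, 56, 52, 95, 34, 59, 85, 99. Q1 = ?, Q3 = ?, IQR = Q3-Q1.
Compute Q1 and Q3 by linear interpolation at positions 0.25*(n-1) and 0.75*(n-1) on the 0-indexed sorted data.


Sorted: 34, 40, 50, 52, 56, 59, 85, 95, 98, 99
Q1 (25th %ile) = 50.5000
Q3 (75th %ile) = 92.5000
IQR = 92.5000 - 50.5000 = 42.0000

IQR = 42.0000


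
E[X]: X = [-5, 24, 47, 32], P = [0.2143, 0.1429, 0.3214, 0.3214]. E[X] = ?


E[X] = -5*0.2143 + 24*0.1429 + 47*0.3214 + 32*0.3214
= -1.0715 + 3.4296 + 15.1058 + 10.2848
= 27.7487

E[X] = 27.7487


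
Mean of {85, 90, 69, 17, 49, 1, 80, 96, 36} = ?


Sum = 85 + 90 + 69 + 17 + 49 + 1 + 80 + 96 + 36 = 523
n = 9
Mean = 523/9 = 58.1111

Mean = 58.1111


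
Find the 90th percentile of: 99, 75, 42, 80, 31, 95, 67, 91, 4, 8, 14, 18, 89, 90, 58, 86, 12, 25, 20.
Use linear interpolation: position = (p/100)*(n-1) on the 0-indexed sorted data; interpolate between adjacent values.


Sorted: 4, 8, 12, 14, 18, 20, 25, 31, 42, 58, 67, 75, 80, 86, 89, 90, 91, 95, 99
n = 19
Index = 90/100 * 18 = 16.2000
Lower = data[16] = 91, Upper = data[17] = 95
P90 = 91 + 0.2000*(4) = 91.8000

P90 = 91.8000


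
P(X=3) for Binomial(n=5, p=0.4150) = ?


C(5,3) = 10
p^3 = 0.071473
(1-p)^2 = 0.342225
P = 10 * 0.071473 * 0.342225 = 0.2446

P(X=3) = 0.2446


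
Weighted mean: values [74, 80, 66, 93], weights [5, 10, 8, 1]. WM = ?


Numerator = 74*5 + 80*10 + 66*8 + 93*1 = 1791
Denominator = 5 + 10 + 8 + 1 = 24
WM = 1791/24 = 74.6250

WM = 74.6250


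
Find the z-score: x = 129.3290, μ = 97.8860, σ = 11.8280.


z = (129.3290 - 97.8860)/11.8280
= 31.4430/11.8280
= 2.6584

z = 2.6584


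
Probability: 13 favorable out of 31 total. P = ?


P = 13/31 = 0.4194

P = 0.4194


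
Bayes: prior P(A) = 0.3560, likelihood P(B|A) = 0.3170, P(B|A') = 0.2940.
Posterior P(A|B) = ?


P(B) = P(B|A)*P(A) + P(B|A')*P(A')
= 0.3170*0.3560 + 0.2940*0.6440
= 0.112852 + 0.189336 = 0.302188
P(A|B) = 0.112852/0.302188 = 0.3734

P(A|B) = 0.3734


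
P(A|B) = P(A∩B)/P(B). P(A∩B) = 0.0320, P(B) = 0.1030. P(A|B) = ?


P(A|B) = 0.0320/0.1030 = 0.3107

P(A|B) = 0.3107


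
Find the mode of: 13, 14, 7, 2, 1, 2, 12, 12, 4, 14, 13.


Frequencies: 1:1, 2:2, 4:1, 7:1, 12:2, 13:2, 14:2
Max frequency = 2
Mode = 2, 12, 13, 14

Mode = 2, 12, 13, 14


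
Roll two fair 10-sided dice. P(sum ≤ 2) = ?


Total outcomes = 10×10 = 100
Favorable (sum ≤ 2): 1
P = 1/100 = 0.0100

P = 0.0100


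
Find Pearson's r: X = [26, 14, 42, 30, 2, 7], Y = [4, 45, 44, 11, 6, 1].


Mean X = 20.1667, Mean Y = 18.5000
SD X = 13.837349, SD Y = 18.625699
Cov = 115.416667
r = 115.416667/(13.837349*18.625699) = 0.4478

r = 0.4478


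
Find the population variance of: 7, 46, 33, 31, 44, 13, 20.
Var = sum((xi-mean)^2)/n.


Mean = 27.7143
Squared deviations: 429.0816, 334.3673, 27.9388, 10.7959, 265.2245, 216.5102, 59.5102
Sum = 1343.4286
Variance = 1343.4286/7 = 191.9184

Variance = 191.9184


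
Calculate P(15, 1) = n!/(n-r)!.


P(15,1) = 15!/14!
= 1307674368000/87178291200
= 15

P(15,1) = 15


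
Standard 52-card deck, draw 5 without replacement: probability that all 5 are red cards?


P(all red cards) = (26/52) × (25/51) × (24/50) × (23/49) × (22/48)
= 0.0253

P = 0.0253


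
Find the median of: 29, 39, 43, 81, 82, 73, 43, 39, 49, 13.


Sorted: 13, 29, 39, 39, 43, 43, 49, 73, 81, 82
n = 10 (even)
Middle values: 43 and 43
Median = (43+43)/2 = 43.0000

Median = 43.0000


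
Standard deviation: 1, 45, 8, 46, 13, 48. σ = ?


Mean = 26.8333
Variance = 393.1389
SD = sqrt(393.1389) = 19.8277

SD = 19.8277


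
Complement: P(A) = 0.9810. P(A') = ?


P(not A) = 1 - 0.9810 = 0.0190

P(not A) = 0.0190


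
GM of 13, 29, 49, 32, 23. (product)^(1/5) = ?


Product = 13 × 29 × 49 × 32 × 23 = 13596128
GM = 13596128^(1/5) = 26.7106

GM = 26.7106


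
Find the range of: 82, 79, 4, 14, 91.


Max = 91, Min = 4
Range = 91 - 4 = 87

Range = 87


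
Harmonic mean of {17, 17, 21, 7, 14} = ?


Sum of reciprocals = 1/17 + 1/17 + 1/21 + 1/7 + 1/14 = 0.379552
HM = 5/0.379552 = 13.1734

HM = 13.1734


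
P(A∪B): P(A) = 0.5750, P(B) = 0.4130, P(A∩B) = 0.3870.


P(A∪B) = 0.5750 + 0.4130 - 0.3870
= 0.9880 - 0.3870
= 0.6010

P(A∪B) = 0.6010


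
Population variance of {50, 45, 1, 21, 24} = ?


Mean = 28.2000
Squared deviations: 475.2400, 282.2400, 739.8400, 51.8400, 17.6400
Sum = 1566.8000
Variance = 1566.8000/5 = 313.3600

Variance = 313.3600


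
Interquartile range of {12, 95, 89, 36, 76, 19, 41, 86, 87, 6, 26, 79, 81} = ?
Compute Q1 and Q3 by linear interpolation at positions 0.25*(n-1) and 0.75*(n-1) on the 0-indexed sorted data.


Sorted: 6, 12, 19, 26, 36, 41, 76, 79, 81, 86, 87, 89, 95
Q1 (25th %ile) = 26.0000
Q3 (75th %ile) = 86.0000
IQR = 86.0000 - 26.0000 = 60.0000

IQR = 60.0000


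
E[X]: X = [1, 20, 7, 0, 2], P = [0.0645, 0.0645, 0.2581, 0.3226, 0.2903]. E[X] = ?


E[X] = 1*0.0645 + 20*0.0645 + 7*0.2581 + 0*0.3226 + 2*0.2903
= 0.0645 + 1.2900 + 1.8067 + 0 + 0.5806
= 3.7418

E[X] = 3.7418


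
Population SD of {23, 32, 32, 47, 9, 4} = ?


Mean = 24.5000
Variance = 213.5833
SD = sqrt(213.5833) = 14.6145

SD = 14.6145


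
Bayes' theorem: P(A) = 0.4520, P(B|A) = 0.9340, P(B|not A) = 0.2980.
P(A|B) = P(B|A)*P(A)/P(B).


P(B) = P(B|A)*P(A) + P(B|A')*P(A')
= 0.9340*0.4520 + 0.2980*0.5480
= 0.422168 + 0.163304 = 0.585472
P(A|B) = 0.422168/0.585472 = 0.7211

P(A|B) = 0.7211


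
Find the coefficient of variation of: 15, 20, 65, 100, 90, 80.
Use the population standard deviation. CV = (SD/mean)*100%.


Mean = 61.6667
SD = 32.9983
CV = (32.9983/61.6667)*100 = 53.5108%

CV = 53.5108%


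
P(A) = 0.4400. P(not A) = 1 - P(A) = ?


P(not A) = 1 - 0.4400 = 0.5600

P(not A) = 0.5600


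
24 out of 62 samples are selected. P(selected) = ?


P = 24/62 = 0.3871

P = 0.3871


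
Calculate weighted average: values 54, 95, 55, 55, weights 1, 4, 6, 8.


Numerator = 54*1 + 95*4 + 55*6 + 55*8 = 1204
Denominator = 1 + 4 + 6 + 8 = 19
WM = 1204/19 = 63.3684

WM = 63.3684


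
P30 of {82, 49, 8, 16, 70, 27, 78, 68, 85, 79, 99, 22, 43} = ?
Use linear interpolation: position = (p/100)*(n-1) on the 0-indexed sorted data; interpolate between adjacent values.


Sorted: 8, 16, 22, 27, 43, 49, 68, 70, 78, 79, 82, 85, 99
n = 13
Index = 30/100 * 12 = 3.6000
Lower = data[3] = 27, Upper = data[4] = 43
P30 = 27 + 0.6000*(16) = 36.6000

P30 = 36.6000


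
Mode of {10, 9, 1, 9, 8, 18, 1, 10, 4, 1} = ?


Frequencies: 1:3, 4:1, 8:1, 9:2, 10:2, 18:1
Max frequency = 3
Mode = 1

Mode = 1


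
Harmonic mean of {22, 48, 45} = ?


Sum of reciprocals = 1/22 + 1/48 + 1/45 = 0.088510
HM = 3/0.088510 = 33.8944

HM = 33.8944


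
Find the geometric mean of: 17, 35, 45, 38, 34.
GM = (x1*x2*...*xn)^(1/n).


Product = 17 × 35 × 45 × 38 × 34 = 34593300
GM = 34593300^(1/5) = 32.1957

GM = 32.1957


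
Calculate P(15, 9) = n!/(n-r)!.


P(15,9) = 15!/6!
= 1307674368000/720
= 1816214400

P(15,9) = 1816214400


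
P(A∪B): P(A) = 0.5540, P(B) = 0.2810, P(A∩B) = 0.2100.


P(A∪B) = 0.5540 + 0.2810 - 0.2100
= 0.8350 - 0.2100
= 0.6250

P(A∪B) = 0.6250


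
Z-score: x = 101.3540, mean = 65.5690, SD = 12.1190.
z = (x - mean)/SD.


z = (101.3540 - 65.5690)/12.1190
= 35.7850/12.1190
= 2.9528

z = 2.9528


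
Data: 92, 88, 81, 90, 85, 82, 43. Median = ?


Sorted: 43, 81, 82, 85, 88, 90, 92
n = 7 (odd)
Middle value = 85

Median = 85


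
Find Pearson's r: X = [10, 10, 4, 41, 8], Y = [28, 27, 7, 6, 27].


Mean X = 14.6000, Mean Y = 19.0000
SD X = 13.380583, SD Y = 10.217632
Cov = -69.400000
r = -69.400000/(13.380583*10.217632) = -0.5076

r = -0.5076


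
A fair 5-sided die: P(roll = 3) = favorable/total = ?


Favorable outcomes (roll = 3): 1
Total outcomes = 5
P = 1/5 = 0.2000

P = 0.2000


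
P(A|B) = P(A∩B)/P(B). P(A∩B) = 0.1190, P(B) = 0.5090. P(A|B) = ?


P(A|B) = 0.1190/0.5090 = 0.2338

P(A|B) = 0.2338


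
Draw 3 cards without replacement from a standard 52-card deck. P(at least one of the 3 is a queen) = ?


P(at least one) = 1 - P(none)
P(none) = (48/52) × (47/51) × (46/50) = 0.782624
P(at least one) = 1 - 0.782624 = 0.2174

P = 0.2174


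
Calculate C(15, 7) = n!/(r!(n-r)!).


C(15,7) = 15!/(7! × 8!)
= 1307674368000/(5040 × 40320)
= 6435

C(15,7) = 6435


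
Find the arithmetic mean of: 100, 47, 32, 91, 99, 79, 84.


Sum = 100 + 47 + 32 + 91 + 99 + 79 + 84 = 532
n = 7
Mean = 532/7 = 76.0000

Mean = 76.0000


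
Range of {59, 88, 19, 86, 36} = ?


Max = 88, Min = 19
Range = 88 - 19 = 69

Range = 69


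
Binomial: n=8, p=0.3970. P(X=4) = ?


C(8,4) = 70
p^4 = 0.024841
(1-p)^4 = 0.132212
P = 70 * 0.024841 * 0.132212 = 0.2299

P(X=4) = 0.2299


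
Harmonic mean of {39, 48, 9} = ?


Sum of reciprocals = 1/39 + 1/48 + 1/9 = 0.157585
HM = 3/0.157585 = 19.0373

HM = 19.0373


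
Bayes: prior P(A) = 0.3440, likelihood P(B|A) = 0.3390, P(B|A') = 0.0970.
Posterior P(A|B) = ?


P(B) = P(B|A)*P(A) + P(B|A')*P(A')
= 0.3390*0.3440 + 0.0970*0.6560
= 0.116616 + 0.063632 = 0.180248
P(A|B) = 0.116616/0.180248 = 0.6470

P(A|B) = 0.6470


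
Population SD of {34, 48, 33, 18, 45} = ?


Mean = 35.6000
Variance = 112.2400
SD = sqrt(112.2400) = 10.5943

SD = 10.5943


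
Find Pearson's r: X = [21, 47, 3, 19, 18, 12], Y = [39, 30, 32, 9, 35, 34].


Mean X = 20.0000, Mean Y = 29.8333
SD X = 13.466007, SD Y = 9.719682
Cov = -7.666667
r = -7.666667/(13.466007*9.719682) = -0.0586

r = -0.0586


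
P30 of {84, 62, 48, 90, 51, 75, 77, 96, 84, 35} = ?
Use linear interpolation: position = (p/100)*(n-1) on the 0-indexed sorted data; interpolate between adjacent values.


Sorted: 35, 48, 51, 62, 75, 77, 84, 84, 90, 96
n = 10
Index = 30/100 * 9 = 2.7000
Lower = data[2] = 51, Upper = data[3] = 62
P30 = 51 + 0.7000*(11) = 58.7000

P30 = 58.7000


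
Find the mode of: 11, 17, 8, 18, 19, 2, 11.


Frequencies: 2:1, 8:1, 11:2, 17:1, 18:1, 19:1
Max frequency = 2
Mode = 11

Mode = 11


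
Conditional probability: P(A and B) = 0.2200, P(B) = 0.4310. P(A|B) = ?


P(A|B) = 0.2200/0.4310 = 0.5104

P(A|B) = 0.5104


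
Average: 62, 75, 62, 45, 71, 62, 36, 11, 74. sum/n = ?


Sum = 62 + 75 + 62 + 45 + 71 + 62 + 36 + 11 + 74 = 498
n = 9
Mean = 498/9 = 55.3333

Mean = 55.3333


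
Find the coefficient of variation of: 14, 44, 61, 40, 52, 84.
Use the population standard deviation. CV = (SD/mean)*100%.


Mean = 49.1667
SD = 21.2479
CV = (21.2479/49.1667)*100 = 43.2160%

CV = 43.2160%


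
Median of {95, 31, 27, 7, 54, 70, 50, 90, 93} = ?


Sorted: 7, 27, 31, 50, 54, 70, 90, 93, 95
n = 9 (odd)
Middle value = 54

Median = 54


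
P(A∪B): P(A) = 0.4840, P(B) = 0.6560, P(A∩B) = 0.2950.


P(A∪B) = 0.4840 + 0.6560 - 0.2950
= 1.1400 - 0.2950
= 0.8450

P(A∪B) = 0.8450


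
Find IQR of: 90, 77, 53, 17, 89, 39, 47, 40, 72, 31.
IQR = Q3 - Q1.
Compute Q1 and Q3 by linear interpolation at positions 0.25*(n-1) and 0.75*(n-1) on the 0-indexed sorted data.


Sorted: 17, 31, 39, 40, 47, 53, 72, 77, 89, 90
Q1 (25th %ile) = 39.2500
Q3 (75th %ile) = 75.7500
IQR = 75.7500 - 39.2500 = 36.5000

IQR = 36.5000


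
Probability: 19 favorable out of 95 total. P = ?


P = 19/95 = 0.2000

P = 0.2000


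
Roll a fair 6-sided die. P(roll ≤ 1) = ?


Favorable outcomes (roll ≤ 1): 1
Total outcomes = 6
P = 1/6 = 0.1667

P = 0.1667


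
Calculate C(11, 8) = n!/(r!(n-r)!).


C(11,8) = 11!/(8! × 3!)
= 39916800/(40320 × 6)
= 165

C(11,8) = 165


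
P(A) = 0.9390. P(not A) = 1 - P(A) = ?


P(not A) = 1 - 0.9390 = 0.0610

P(not A) = 0.0610


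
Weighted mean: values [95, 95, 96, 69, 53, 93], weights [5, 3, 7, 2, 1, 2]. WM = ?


Numerator = 95*5 + 95*3 + 96*7 + 69*2 + 53*1 + 93*2 = 1809
Denominator = 5 + 3 + 7 + 2 + 1 + 2 = 20
WM = 1809/20 = 90.4500

WM = 90.4500


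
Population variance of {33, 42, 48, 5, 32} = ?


Mean = 32.0000
Squared deviations: 1.0000, 100.0000, 256.0000, 729.0000, 0
Sum = 1086.0000
Variance = 1086.0000/5 = 217.2000

Variance = 217.2000


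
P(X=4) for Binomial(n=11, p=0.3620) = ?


C(11,4) = 330
p^4 = 0.017173
(1-p)^7 = 0.043027
P = 330 * 0.017173 * 0.043027 = 0.2438

P(X=4) = 0.2438


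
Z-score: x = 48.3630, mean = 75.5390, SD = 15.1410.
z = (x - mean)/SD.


z = (48.3630 - 75.5390)/15.1410
= -27.1760/15.1410
= -1.7949

z = -1.7949


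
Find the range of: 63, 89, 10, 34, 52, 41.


Max = 89, Min = 10
Range = 89 - 10 = 79

Range = 79


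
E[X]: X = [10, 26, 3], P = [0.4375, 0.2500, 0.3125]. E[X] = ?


E[X] = 10*0.4375 + 26*0.2500 + 3*0.3125
= 4.3750 + 6.5000 + 0.9375
= 11.8125

E[X] = 11.8125


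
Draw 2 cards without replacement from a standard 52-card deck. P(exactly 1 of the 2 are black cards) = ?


Hypergeometric: P(X=1) = C(26,1)·C(26,1) / C(52,2)
= 26 × 26 / 1326
= 676/1326 = 0.5098

P = 0.5098


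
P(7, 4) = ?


P(7,4) = 7!/3!
= 5040/6
= 840

P(7,4) = 840


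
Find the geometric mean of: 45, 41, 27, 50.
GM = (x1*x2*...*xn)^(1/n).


Product = 45 × 41 × 27 × 50 = 2490750
GM = 2490750^(1/4) = 39.7267

GM = 39.7267


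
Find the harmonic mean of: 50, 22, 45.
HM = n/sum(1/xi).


Sum of reciprocals = 1/50 + 1/22 + 1/45 = 0.087677
HM = 3/0.087677 = 34.2166

HM = 34.2166


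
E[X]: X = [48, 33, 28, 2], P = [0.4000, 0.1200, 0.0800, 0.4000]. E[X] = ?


E[X] = 48*0.4000 + 33*0.1200 + 28*0.0800 + 2*0.4000
= 19.2000 + 3.9600 + 2.2400 + 0.8000
= 26.2000

E[X] = 26.2000


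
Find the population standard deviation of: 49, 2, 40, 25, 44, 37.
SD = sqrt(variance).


Mean = 32.8333
Variance = 244.4722
SD = sqrt(244.4722) = 15.6356

SD = 15.6356


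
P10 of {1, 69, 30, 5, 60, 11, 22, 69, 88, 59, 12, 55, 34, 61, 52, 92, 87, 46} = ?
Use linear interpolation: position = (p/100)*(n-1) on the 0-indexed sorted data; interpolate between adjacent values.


Sorted: 1, 5, 11, 12, 22, 30, 34, 46, 52, 55, 59, 60, 61, 69, 69, 87, 88, 92
n = 18
Index = 10/100 * 17 = 1.7000
Lower = data[1] = 5, Upper = data[2] = 11
P10 = 5 + 0.7000*(6) = 9.2000

P10 = 9.2000


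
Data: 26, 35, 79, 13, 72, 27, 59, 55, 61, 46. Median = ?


Sorted: 13, 26, 27, 35, 46, 55, 59, 61, 72, 79
n = 10 (even)
Middle values: 46 and 55
Median = (46+55)/2 = 50.5000

Median = 50.5000


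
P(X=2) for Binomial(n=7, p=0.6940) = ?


C(7,2) = 21
p^2 = 0.481636
(1-p)^5 = 0.002683
P = 21 * 0.481636 * 0.002683 = 0.0271

P(X=2) = 0.0271


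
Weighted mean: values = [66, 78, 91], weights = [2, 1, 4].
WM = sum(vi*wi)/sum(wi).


Numerator = 66*2 + 78*1 + 91*4 = 574
Denominator = 2 + 1 + 4 = 7
WM = 574/7 = 82.0000

WM = 82.0000


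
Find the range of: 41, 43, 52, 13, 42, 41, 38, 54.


Max = 54, Min = 13
Range = 54 - 13 = 41

Range = 41


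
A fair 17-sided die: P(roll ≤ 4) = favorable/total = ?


Favorable outcomes (roll ≤ 4): 4
Total outcomes = 17
P = 4/17 = 0.2353

P = 0.2353


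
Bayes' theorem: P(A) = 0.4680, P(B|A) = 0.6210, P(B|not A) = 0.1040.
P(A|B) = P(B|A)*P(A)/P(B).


P(B) = P(B|A)*P(A) + P(B|A')*P(A')
= 0.6210*0.4680 + 0.1040*0.5320
= 0.290628 + 0.055328 = 0.345956
P(A|B) = 0.290628/0.345956 = 0.8401

P(A|B) = 0.8401


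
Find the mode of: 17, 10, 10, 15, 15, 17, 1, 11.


Frequencies: 1:1, 10:2, 11:1, 15:2, 17:2
Max frequency = 2
Mode = 10, 15, 17

Mode = 10, 15, 17


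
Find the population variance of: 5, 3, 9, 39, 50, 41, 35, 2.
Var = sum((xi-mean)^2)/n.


Mean = 23.0000
Squared deviations: 324.0000, 400.0000, 196.0000, 256.0000, 729.0000, 324.0000, 144.0000, 441.0000
Sum = 2814.0000
Variance = 2814.0000/8 = 351.7500

Variance = 351.7500


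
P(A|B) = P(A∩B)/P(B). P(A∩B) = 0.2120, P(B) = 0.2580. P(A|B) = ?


P(A|B) = 0.2120/0.2580 = 0.8217

P(A|B) = 0.8217


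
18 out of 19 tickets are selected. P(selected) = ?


P = 18/19 = 0.9474

P = 0.9474


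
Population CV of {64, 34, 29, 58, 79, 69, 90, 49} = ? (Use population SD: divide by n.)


Mean = 59.0000
SD = 19.7231
CV = (19.7231/59.0000)*100 = 33.4290%

CV = 33.4290%


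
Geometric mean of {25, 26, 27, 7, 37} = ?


Product = 25 × 26 × 27 × 7 × 37 = 4545450
GM = 4545450^(1/5) = 21.4544

GM = 21.4544


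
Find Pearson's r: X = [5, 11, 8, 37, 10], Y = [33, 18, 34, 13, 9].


Mean X = 14.2000, Mean Y = 21.4000
SD X = 11.582746, SD Y = 10.287857
Cov = -62.680000
r = -62.680000/(11.582746*10.287857) = -0.5260

r = -0.5260


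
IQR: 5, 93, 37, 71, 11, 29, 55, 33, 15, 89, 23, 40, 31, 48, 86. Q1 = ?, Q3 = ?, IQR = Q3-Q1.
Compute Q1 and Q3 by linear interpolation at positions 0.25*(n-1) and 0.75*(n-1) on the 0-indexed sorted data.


Sorted: 5, 11, 15, 23, 29, 31, 33, 37, 40, 48, 55, 71, 86, 89, 93
Q1 (25th %ile) = 26.0000
Q3 (75th %ile) = 63.0000
IQR = 63.0000 - 26.0000 = 37.0000

IQR = 37.0000


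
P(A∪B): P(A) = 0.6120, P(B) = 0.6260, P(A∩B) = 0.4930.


P(A∪B) = 0.6120 + 0.6260 - 0.4930
= 1.2380 - 0.4930
= 0.7450

P(A∪B) = 0.7450


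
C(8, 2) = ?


C(8,2) = 8!/(2! × 6!)
= 40320/(2 × 720)
= 28

C(8,2) = 28


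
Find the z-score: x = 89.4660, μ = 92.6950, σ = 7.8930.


z = (89.4660 - 92.6950)/7.8930
= -3.2290/7.8930
= -0.4091

z = -0.4091


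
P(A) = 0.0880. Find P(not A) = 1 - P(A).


P(not A) = 1 - 0.0880 = 0.9120

P(not A) = 0.9120


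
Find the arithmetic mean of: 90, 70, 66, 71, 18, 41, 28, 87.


Sum = 90 + 70 + 66 + 71 + 18 + 41 + 28 + 87 = 471
n = 8
Mean = 471/8 = 58.8750

Mean = 58.8750


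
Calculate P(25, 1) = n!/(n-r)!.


P(25,1) = 25!/24!
= 15511210043330985984000000/620448401733239439360000
= 25

P(25,1) = 25


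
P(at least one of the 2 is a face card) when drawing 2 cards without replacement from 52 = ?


P(at least one) = 1 - P(none)
P(none) = (40/52) × (39/51) = 0.588235
P(at least one) = 1 - 0.588235 = 0.4118

P = 0.4118


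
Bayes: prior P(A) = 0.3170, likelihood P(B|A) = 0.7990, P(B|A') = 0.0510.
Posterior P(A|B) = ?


P(B) = P(B|A)*P(A) + P(B|A')*P(A')
= 0.7990*0.3170 + 0.0510*0.6830
= 0.253283 + 0.034833 = 0.288116
P(A|B) = 0.253283/0.288116 = 0.8791

P(A|B) = 0.8791


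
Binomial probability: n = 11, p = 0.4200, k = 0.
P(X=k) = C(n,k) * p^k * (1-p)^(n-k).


C(11,0) = 1
p^0 = 1.000000
(1-p)^11 = 0.002499
P = 1 * 1.000000 * 0.002499 = 0.0025

P(X=0) = 0.0025


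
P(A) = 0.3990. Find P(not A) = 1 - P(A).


P(not A) = 1 - 0.3990 = 0.6010

P(not A) = 0.6010


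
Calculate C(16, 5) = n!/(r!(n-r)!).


C(16,5) = 16!/(5! × 11!)
= 20922789888000/(120 × 39916800)
= 4368

C(16,5) = 4368


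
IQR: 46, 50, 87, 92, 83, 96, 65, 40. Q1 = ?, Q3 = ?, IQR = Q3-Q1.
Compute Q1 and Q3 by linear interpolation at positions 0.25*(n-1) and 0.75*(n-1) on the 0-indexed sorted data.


Sorted: 40, 46, 50, 65, 83, 87, 92, 96
Q1 (25th %ile) = 49.0000
Q3 (75th %ile) = 88.2500
IQR = 88.2500 - 49.0000 = 39.2500

IQR = 39.2500


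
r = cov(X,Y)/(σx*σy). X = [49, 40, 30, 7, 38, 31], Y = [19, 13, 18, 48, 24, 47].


Mean X = 32.5000, Mean Y = 28.1667
SD X = 13.022417, SD Y = 14.040616
Cov = -132.750000
r = -132.750000/(13.022417*14.040616) = -0.7260

r = -0.7260


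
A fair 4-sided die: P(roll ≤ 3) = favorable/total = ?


Favorable outcomes (roll ≤ 3): 3
Total outcomes = 4
P = 3/4 = 0.7500

P = 0.7500


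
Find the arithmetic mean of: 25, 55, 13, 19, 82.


Sum = 25 + 55 + 13 + 19 + 82 = 194
n = 5
Mean = 194/5 = 38.8000

Mean = 38.8000


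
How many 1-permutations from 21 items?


P(21,1) = 21!/20!
= 51090942171709440000/2432902008176640000
= 21

P(21,1) = 21


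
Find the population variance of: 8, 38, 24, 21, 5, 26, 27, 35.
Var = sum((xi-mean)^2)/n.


Mean = 23.0000
Squared deviations: 225.0000, 225.0000, 1.0000, 4.0000, 324.0000, 9.0000, 16.0000, 144.0000
Sum = 948.0000
Variance = 948.0000/8 = 118.5000

Variance = 118.5000


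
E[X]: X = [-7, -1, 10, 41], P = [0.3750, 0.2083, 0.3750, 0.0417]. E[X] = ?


E[X] = -7*0.3750 - 1*0.2083 + 10*0.3750 + 41*0.0417
= -2.6250 - 0.2083 + 3.7500 + 1.7097
= 2.6264

E[X] = 2.6264


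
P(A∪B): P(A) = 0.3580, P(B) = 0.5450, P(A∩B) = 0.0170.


P(A∪B) = 0.3580 + 0.5450 - 0.0170
= 0.9030 - 0.0170
= 0.8860

P(A∪B) = 0.8860


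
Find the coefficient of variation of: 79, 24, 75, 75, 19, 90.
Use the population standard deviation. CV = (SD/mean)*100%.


Mean = 60.3333
SD = 27.9504
CV = (27.9504/60.3333)*100 = 46.3266%

CV = 46.3266%


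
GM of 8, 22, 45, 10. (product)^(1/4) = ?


Product = 8 × 22 × 45 × 10 = 79200
GM = 79200^(1/4) = 16.7757

GM = 16.7757


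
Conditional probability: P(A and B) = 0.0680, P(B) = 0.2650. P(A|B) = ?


P(A|B) = 0.0680/0.2650 = 0.2566

P(A|B) = 0.2566


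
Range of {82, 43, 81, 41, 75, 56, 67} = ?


Max = 82, Min = 41
Range = 82 - 41 = 41

Range = 41


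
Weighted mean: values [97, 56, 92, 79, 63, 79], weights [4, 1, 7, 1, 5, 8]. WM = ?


Numerator = 97*4 + 56*1 + 92*7 + 79*1 + 63*5 + 79*8 = 2114
Denominator = 4 + 1 + 7 + 1 + 5 + 8 = 26
WM = 2114/26 = 81.3077

WM = 81.3077


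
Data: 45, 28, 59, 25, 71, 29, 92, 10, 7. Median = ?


Sorted: 7, 10, 25, 28, 29, 45, 59, 71, 92
n = 9 (odd)
Middle value = 29

Median = 29


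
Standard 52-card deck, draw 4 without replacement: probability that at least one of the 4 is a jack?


P(at least one) = 1 - P(none)
P(none) = (48/52) × (47/51) × (46/50) × (45/49) = 0.718737
P(at least one) = 1 - 0.718737 = 0.2813

P = 0.2813


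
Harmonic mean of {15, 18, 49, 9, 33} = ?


Sum of reciprocals = 1/15 + 1/18 + 1/49 + 1/9 + 1/33 = 0.284045
HM = 5/0.284045 = 17.6029

HM = 17.6029


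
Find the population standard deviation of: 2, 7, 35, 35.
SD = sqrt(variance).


Mean = 19.7500
Variance = 235.6875
SD = sqrt(235.6875) = 15.3521

SD = 15.3521


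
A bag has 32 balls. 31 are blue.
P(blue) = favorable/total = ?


P = 31/32 = 0.9688

P = 0.9688


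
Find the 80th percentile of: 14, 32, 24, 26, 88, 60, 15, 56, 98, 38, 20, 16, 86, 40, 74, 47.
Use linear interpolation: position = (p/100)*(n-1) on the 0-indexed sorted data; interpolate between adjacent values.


Sorted: 14, 15, 16, 20, 24, 26, 32, 38, 40, 47, 56, 60, 74, 86, 88, 98
n = 16
Index = 80/100 * 15 = 12.0000
Lower = data[12] = 74, Upper = data[13] = 86
P80 = 74 + 0*(12) = 74.0000

P80 = 74.0000


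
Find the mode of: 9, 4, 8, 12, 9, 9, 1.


Frequencies: 1:1, 4:1, 8:1, 9:3, 12:1
Max frequency = 3
Mode = 9

Mode = 9


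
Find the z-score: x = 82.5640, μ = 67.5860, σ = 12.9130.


z = (82.5640 - 67.5860)/12.9130
= 14.9780/12.9130
= 1.1599

z = 1.1599


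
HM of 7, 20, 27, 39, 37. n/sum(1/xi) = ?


Sum of reciprocals = 1/7 + 1/20 + 1/27 + 1/39 + 1/37 = 0.282562
HM = 5/0.282562 = 17.6952

HM = 17.6952


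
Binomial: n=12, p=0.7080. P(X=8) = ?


C(12,8) = 495
p^8 = 0.063134
(1-p)^4 = 0.007270
P = 495 * 0.063134 * 0.007270 = 0.2272

P(X=8) = 0.2272


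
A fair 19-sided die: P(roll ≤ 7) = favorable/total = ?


Favorable outcomes (roll ≤ 7): 7
Total outcomes = 19
P = 7/19 = 0.3684

P = 0.3684


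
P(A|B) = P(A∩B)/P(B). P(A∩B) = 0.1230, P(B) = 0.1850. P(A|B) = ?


P(A|B) = 0.1230/0.1850 = 0.6649

P(A|B) = 0.6649


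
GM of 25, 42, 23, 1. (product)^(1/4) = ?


Product = 25 × 42 × 23 × 1 = 24150
GM = 24150^(1/4) = 12.4661

GM = 12.4661


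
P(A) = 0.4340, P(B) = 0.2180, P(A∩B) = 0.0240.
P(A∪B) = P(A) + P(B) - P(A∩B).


P(A∪B) = 0.4340 + 0.2180 - 0.0240
= 0.6520 - 0.0240
= 0.6280

P(A∪B) = 0.6280


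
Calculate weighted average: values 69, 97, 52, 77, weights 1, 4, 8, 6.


Numerator = 69*1 + 97*4 + 52*8 + 77*6 = 1335
Denominator = 1 + 4 + 8 + 6 = 19
WM = 1335/19 = 70.2632

WM = 70.2632


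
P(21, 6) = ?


P(21,6) = 21!/15!
= 51090942171709440000/1307674368000
= 39070080

P(21,6) = 39070080


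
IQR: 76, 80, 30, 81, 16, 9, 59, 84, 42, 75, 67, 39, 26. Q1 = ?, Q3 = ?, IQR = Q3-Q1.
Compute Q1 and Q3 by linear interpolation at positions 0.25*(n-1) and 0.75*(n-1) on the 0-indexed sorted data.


Sorted: 9, 16, 26, 30, 39, 42, 59, 67, 75, 76, 80, 81, 84
Q1 (25th %ile) = 30.0000
Q3 (75th %ile) = 76.0000
IQR = 76.0000 - 30.0000 = 46.0000

IQR = 46.0000


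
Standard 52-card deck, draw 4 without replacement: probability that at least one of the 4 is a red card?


P(at least one) = 1 - P(none)
P(none) = (26/52) × (25/51) × (24/50) × (23/49) = 0.055222
P(at least one) = 1 - 0.055222 = 0.9448

P = 0.9448


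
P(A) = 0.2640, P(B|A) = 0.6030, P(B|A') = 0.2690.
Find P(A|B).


P(B) = P(B|A)*P(A) + P(B|A')*P(A')
= 0.6030*0.2640 + 0.2690*0.7360
= 0.159192 + 0.197984 = 0.357176
P(A|B) = 0.159192/0.357176 = 0.4457

P(A|B) = 0.4457


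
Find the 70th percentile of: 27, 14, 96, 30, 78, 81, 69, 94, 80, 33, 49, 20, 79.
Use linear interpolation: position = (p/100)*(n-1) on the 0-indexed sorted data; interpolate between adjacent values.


Sorted: 14, 20, 27, 30, 33, 49, 69, 78, 79, 80, 81, 94, 96
n = 13
Index = 70/100 * 12 = 8.4000
Lower = data[8] = 79, Upper = data[9] = 80
P70 = 79 + 0.4000*(1) = 79.4000

P70 = 79.4000


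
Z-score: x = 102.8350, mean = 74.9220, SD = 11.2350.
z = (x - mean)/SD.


z = (102.8350 - 74.9220)/11.2350
= 27.9130/11.2350
= 2.4845

z = 2.4845


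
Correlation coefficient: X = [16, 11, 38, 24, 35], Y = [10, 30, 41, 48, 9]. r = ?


Mean X = 24.8000, Mean Y = 27.6000
SD X = 10.457533, SD Y = 15.856860
Cov = 18.520000
r = 18.520000/(10.457533*15.856860) = 0.1117

r = 0.1117


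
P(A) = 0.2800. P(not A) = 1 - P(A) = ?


P(not A) = 1 - 0.2800 = 0.7200

P(not A) = 0.7200


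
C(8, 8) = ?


C(8,8) = 8!/(8! × 0!)
= 40320/(40320 × 1)
= 1

C(8,8) = 1


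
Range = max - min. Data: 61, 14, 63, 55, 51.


Max = 63, Min = 14
Range = 63 - 14 = 49

Range = 49


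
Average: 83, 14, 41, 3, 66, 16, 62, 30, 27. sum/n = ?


Sum = 83 + 14 + 41 + 3 + 66 + 16 + 62 + 30 + 27 = 342
n = 9
Mean = 342/9 = 38.0000

Mean = 38.0000


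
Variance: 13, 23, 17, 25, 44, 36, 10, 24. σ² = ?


Mean = 24.0000
Squared deviations: 121.0000, 1.0000, 49.0000, 1.0000, 400.0000, 144.0000, 196.0000, 0
Sum = 912.0000
Variance = 912.0000/8 = 114.0000

Variance = 114.0000


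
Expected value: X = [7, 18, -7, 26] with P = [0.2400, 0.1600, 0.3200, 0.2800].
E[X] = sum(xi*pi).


E[X] = 7*0.2400 + 18*0.1600 - 7*0.3200 + 26*0.2800
= 1.6800 + 2.8800 - 2.2400 + 7.2800
= 9.6000

E[X] = 9.6000


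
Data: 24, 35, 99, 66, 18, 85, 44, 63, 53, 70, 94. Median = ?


Sorted: 18, 24, 35, 44, 53, 63, 66, 70, 85, 94, 99
n = 11 (odd)
Middle value = 63

Median = 63


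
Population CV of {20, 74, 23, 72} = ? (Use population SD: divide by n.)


Mean = 47.2500
SD = 25.7815
CV = (25.7815/47.2500)*100 = 54.5641%

CV = 54.5641%


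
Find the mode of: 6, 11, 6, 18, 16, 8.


Frequencies: 6:2, 8:1, 11:1, 16:1, 18:1
Max frequency = 2
Mode = 6

Mode = 6


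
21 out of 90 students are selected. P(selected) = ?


P = 21/90 = 0.2333

P = 0.2333


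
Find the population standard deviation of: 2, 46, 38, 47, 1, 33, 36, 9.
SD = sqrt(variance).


Mean = 26.5000
Variance = 327.7500
SD = sqrt(327.7500) = 18.1039

SD = 18.1039


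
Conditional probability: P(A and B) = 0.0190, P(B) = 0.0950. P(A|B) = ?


P(A|B) = 0.0190/0.0950 = 0.2000

P(A|B) = 0.2000


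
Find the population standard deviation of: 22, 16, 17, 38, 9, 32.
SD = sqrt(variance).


Mean = 22.3333
Variance = 97.5556
SD = sqrt(97.5556) = 9.8770

SD = 9.8770


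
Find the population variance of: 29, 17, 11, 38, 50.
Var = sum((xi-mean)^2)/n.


Mean = 29.0000
Squared deviations: 0, 144.0000, 324.0000, 81.0000, 441.0000
Sum = 990.0000
Variance = 990.0000/5 = 198.0000

Variance = 198.0000


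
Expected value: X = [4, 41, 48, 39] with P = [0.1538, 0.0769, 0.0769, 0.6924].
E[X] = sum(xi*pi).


E[X] = 4*0.1538 + 41*0.0769 + 48*0.0769 + 39*0.6924
= 0.6152 + 3.1529 + 3.6912 + 27.0036
= 34.4629

E[X] = 34.4629


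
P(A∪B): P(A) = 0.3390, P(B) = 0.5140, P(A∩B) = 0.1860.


P(A∪B) = 0.3390 + 0.5140 - 0.1860
= 0.8530 - 0.1860
= 0.6670

P(A∪B) = 0.6670


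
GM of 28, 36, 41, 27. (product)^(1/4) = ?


Product = 28 × 36 × 41 × 27 = 1115856
GM = 1115856^(1/4) = 32.5014

GM = 32.5014


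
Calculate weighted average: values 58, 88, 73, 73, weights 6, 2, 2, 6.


Numerator = 58*6 + 88*2 + 73*2 + 73*6 = 1108
Denominator = 6 + 2 + 2 + 6 = 16
WM = 1108/16 = 69.2500

WM = 69.2500


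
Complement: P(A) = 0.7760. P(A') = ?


P(not A) = 1 - 0.7760 = 0.2240

P(not A) = 0.2240


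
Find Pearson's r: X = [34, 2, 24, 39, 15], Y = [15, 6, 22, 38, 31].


Mean X = 22.8000, Mean Y = 22.4000
SD X = 13.287588, SD Y = 11.324310
Cov = 88.680000
r = 88.680000/(13.287588*11.324310) = 0.5893

r = 0.5893


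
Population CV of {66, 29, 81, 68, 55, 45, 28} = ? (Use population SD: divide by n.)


Mean = 53.1429
SD = 18.6963
CV = (18.6963/53.1429)*100 = 35.1812%

CV = 35.1812%


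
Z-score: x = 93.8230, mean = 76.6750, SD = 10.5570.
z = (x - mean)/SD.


z = (93.8230 - 76.6750)/10.5570
= 17.1480/10.5570
= 1.6243

z = 1.6243


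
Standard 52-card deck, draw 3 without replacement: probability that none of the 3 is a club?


P(no clubs) = (39/52) × (38/51) × (37/50)
= 0.4135

P = 0.4135


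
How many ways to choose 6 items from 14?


C(14,6) = 14!/(6! × 8!)
= 87178291200/(720 × 40320)
= 3003

C(14,6) = 3003


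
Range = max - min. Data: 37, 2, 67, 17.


Max = 67, Min = 2
Range = 67 - 2 = 65

Range = 65


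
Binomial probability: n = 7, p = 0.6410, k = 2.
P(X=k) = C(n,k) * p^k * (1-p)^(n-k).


C(7,2) = 21
p^2 = 0.410881
(1-p)^5 = 0.005963
P = 21 * 0.410881 * 0.005963 = 0.0515

P(X=2) = 0.0515


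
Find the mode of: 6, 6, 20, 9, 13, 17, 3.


Frequencies: 3:1, 6:2, 9:1, 13:1, 17:1, 20:1
Max frequency = 2
Mode = 6

Mode = 6


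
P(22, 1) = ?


P(22,1) = 22!/21!
= 1124000727777607680000/51090942171709440000
= 22

P(22,1) = 22


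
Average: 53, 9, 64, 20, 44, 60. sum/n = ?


Sum = 53 + 9 + 64 + 20 + 44 + 60 = 250
n = 6
Mean = 250/6 = 41.6667

Mean = 41.6667


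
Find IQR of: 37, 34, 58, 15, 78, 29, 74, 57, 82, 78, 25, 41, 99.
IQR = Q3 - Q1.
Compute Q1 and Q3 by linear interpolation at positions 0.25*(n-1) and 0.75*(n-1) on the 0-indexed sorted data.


Sorted: 15, 25, 29, 34, 37, 41, 57, 58, 74, 78, 78, 82, 99
Q1 (25th %ile) = 34.0000
Q3 (75th %ile) = 78.0000
IQR = 78.0000 - 34.0000 = 44.0000

IQR = 44.0000


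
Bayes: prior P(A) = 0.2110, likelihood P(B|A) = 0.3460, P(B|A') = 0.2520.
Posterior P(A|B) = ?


P(B) = P(B|A)*P(A) + P(B|A')*P(A')
= 0.3460*0.2110 + 0.2520*0.7890
= 0.073006 + 0.198828 = 0.271834
P(A|B) = 0.073006/0.271834 = 0.2686

P(A|B) = 0.2686


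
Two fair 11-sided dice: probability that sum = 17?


Total outcomes = 11×11 = 121
Favorable (sum = 17): 6
P = 6/121 = 0.0496

P = 0.0496


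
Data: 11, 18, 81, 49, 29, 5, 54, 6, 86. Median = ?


Sorted: 5, 6, 11, 18, 29, 49, 54, 81, 86
n = 9 (odd)
Middle value = 29

Median = 29


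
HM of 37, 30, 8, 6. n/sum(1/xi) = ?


Sum of reciprocals = 1/37 + 1/30 + 1/8 + 1/6 = 0.352027
HM = 4/0.352027 = 11.3628

HM = 11.3628


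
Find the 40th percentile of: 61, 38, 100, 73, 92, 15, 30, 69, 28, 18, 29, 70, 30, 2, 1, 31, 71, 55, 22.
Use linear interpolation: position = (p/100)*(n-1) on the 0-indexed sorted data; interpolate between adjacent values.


Sorted: 1, 2, 15, 18, 22, 28, 29, 30, 30, 31, 38, 55, 61, 69, 70, 71, 73, 92, 100
n = 19
Index = 40/100 * 18 = 7.2000
Lower = data[7] = 30, Upper = data[8] = 30
P40 = 30 + 0.2000*(0) = 30.0000

P40 = 30.0000


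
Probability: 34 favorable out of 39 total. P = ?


P = 34/39 = 0.8718

P = 0.8718


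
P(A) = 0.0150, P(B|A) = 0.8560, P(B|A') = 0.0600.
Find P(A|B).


P(B) = P(B|A)*P(A) + P(B|A')*P(A')
= 0.8560*0.0150 + 0.0600*0.9850
= 0.012840 + 0.059100 = 0.071940
P(A|B) = 0.012840/0.071940 = 0.1785

P(A|B) = 0.1785


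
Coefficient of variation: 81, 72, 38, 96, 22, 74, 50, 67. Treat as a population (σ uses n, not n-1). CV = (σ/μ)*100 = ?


Mean = 62.5000
SD = 22.6495
CV = (22.6495/62.5000)*100 = 36.2392%

CV = 36.2392%


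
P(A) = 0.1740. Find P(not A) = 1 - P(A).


P(not A) = 1 - 0.1740 = 0.8260

P(not A) = 0.8260


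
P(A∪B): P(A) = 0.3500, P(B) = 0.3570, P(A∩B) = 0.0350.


P(A∪B) = 0.3500 + 0.3570 - 0.0350
= 0.7070 - 0.0350
= 0.6720

P(A∪B) = 0.6720


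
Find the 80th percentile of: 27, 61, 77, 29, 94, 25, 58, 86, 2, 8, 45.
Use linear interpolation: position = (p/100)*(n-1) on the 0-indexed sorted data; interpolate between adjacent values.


Sorted: 2, 8, 25, 27, 29, 45, 58, 61, 77, 86, 94
n = 11
Index = 80/100 * 10 = 8.0000
Lower = data[8] = 77, Upper = data[9] = 86
P80 = 77 + 0*(9) = 77.0000

P80 = 77.0000


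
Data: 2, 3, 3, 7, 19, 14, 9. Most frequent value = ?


Frequencies: 2:1, 3:2, 7:1, 9:1, 14:1, 19:1
Max frequency = 2
Mode = 3

Mode = 3


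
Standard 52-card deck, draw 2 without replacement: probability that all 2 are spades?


P(all spades) = (13/52) × (12/51)
= 0.0588

P = 0.0588


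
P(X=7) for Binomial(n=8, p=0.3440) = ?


C(8,7) = 8
p^7 = 0.000570
(1-p)^1 = 0.656000
P = 8 * 0.000570 * 0.656000 = 0.0030

P(X=7) = 0.0030


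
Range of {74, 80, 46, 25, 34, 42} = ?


Max = 80, Min = 25
Range = 80 - 25 = 55

Range = 55


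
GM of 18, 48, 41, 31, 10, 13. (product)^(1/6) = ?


Product = 18 × 48 × 41 × 31 × 10 × 13 = 142758720
GM = 142758720^(1/6) = 22.8613

GM = 22.8613


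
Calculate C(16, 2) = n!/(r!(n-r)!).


C(16,2) = 16!/(2! × 14!)
= 20922789888000/(2 × 87178291200)
= 120

C(16,2) = 120


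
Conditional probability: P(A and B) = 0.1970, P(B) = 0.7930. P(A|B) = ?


P(A|B) = 0.1970/0.7930 = 0.2484

P(A|B) = 0.2484


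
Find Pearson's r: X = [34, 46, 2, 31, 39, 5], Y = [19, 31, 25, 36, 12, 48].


Mean X = 26.1667, Mean Y = 28.5000
SD X = 16.707450, SD Y = 11.672618
Cov = -88.083333
r = -88.083333/(16.707450*11.672618) = -0.4517

r = -0.4517


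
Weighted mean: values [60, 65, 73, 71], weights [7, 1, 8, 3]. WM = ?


Numerator = 60*7 + 65*1 + 73*8 + 71*3 = 1282
Denominator = 7 + 1 + 8 + 3 = 19
WM = 1282/19 = 67.4737

WM = 67.4737


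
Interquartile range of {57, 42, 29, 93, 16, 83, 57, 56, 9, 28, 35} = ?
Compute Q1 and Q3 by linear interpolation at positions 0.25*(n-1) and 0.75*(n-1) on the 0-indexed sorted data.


Sorted: 9, 16, 28, 29, 35, 42, 56, 57, 57, 83, 93
Q1 (25th %ile) = 28.5000
Q3 (75th %ile) = 57.0000
IQR = 57.0000 - 28.5000 = 28.5000

IQR = 28.5000


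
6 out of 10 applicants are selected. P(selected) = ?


P = 6/10 = 0.6000

P = 0.6000


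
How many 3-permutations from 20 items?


P(20,3) = 20!/17!
= 2432902008176640000/355687428096000
= 6840

P(20,3) = 6840


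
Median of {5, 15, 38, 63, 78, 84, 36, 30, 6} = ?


Sorted: 5, 6, 15, 30, 36, 38, 63, 78, 84
n = 9 (odd)
Middle value = 36

Median = 36
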